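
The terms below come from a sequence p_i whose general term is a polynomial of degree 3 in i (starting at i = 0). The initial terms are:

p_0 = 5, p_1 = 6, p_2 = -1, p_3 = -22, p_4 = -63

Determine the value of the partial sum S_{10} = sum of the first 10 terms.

-2125

1st diffs: 1, -7, -21, -41.
2nd diffs: -8, -14, -20.
3rd diffs: -6, -6 (constant).
Newton forward-difference form: p_i = 5 + 1·C(i,1) + (-8)·C(i,2) + (-6)·C(i,3).
Continuing: …, -130, -229, -366, -547, …, p_9 = -778.
Summing i = 0..9 (10 terms) gives -2125.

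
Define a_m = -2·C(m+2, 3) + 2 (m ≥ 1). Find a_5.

-68

C(7, 3) = 35, so a_5 = -68.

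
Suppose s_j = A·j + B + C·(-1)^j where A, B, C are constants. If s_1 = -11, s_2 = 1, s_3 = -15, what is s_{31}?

Write the equations: A + B - C = -11; 2A + B + C = 1; 3A + B - C = -15.
Subtracting the first from the second: A + 2C = 12.
Subtracting the second from the third: A - 2C = -16.
Solving: C = 7, A = -2, then B = -2.
Hence s_{31} = -2·31 + (-2) + 7·(-1) = -71.

-71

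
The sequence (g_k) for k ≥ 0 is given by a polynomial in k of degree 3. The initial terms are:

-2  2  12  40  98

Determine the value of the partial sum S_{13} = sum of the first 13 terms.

1st diffs: 4, 10, 28, 58.
2nd diffs: 6, 18, 30.
3rd diffs: 12, 12 (constant).
So g_k = 2k^3 - 3k^2 + 5k - 2.
Continuing: …, 198, 352, 572, 870, …, g_{12} = 3082.
Summing k = 0..12 (13 terms) gives 10582.

10582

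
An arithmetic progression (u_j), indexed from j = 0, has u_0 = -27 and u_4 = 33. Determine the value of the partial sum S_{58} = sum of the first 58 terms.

23229

Common difference d = (33 - (-27)) / (4 - 0) = 15.
u_j = -27 + (j - 0)·15.
u_{57} = 828; S = 58·(-27 + 828)/2 = 23229.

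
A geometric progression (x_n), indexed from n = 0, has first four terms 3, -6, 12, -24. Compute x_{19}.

Common ratio r = -2.
x_n = 3·(-2)^(n-0).
x_{19} = 3·(-2)^19 = -1572864.

-1572864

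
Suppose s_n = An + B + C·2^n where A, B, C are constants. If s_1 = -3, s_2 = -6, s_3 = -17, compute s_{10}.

-4046

The three given values yield: A + B + 2C = -3; 2A + B + 4C = -6; 3A + B + 8C = -17.
Subtracting the first from the second: A + 2C = -3.
Subtracting the second from the third: A + 4C = -11.
Solving: C = -4, A = 5, then B = 0.
Therefore s_{10} = 50 + 0 + (-4)·1024 = -4046.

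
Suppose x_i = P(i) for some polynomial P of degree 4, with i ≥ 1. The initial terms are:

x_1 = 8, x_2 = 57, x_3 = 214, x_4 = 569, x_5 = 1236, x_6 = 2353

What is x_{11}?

21198

1st diffs: 49, 157, 355, 667, 1117.
2nd diffs: 108, 198, 312, 450.
3rd diffs: 90, 114, 138.
4th diffs: 24, 24 (constant).
So x_i = i^4 + 5i^3 - i^2 + 2i + 1.
Evaluating at i = 11 gives x_{11} = 21198.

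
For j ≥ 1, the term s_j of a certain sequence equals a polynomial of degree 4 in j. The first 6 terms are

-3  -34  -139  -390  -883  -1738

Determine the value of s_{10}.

1st diffs: -31, -105, -251, -493, -855.
2nd diffs: -74, -146, -242, -362.
3rd diffs: -72, -96, -120.
4th diffs: -24, -24 (constant).
So s_j = -j^4 - 2j^3 - 2j + 2.
Evaluating at j = 10 gives s_{10} = -12018.

-12018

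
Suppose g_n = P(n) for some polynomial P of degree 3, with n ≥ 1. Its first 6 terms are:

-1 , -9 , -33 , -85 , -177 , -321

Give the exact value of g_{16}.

-7261

1st diffs: -8, -24, -52, -92, -144.
2nd diffs: -16, -28, -40, -52.
3rd diffs: -12, -12, -12 (constant).
Newton forward-difference form: g_n = -1 + (-8)·C(n-1,1) + (-16)·C(n-1,2) + (-12)·C(n-1,3).
At n = 16: n-1 = 15, so g_{16} = -1 - 120 - 1680 - 5460 = -7261.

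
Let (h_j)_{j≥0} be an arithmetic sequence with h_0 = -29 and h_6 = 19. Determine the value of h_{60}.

451

Common difference d = (19 - (-29)) / (6 - 0) = 8.
h_j = -29 + (j - 0)·8.
h_{60} = -29 + 60·8 = 451.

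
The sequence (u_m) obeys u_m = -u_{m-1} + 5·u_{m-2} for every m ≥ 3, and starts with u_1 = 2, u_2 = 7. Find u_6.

Compute successive terms:
u_3 = 3; u_4 = 32; u_5 = -17; u_6 = 177.

177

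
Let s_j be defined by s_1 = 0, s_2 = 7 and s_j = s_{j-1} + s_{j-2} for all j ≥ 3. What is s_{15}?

2639

Step forward from the initial values:
s_3 = 7, s_4 = 14, s_5 = 21, …, s_{12} = 623, s_{13} = 1008, s_{14} = 1631, s_{15} = 2639.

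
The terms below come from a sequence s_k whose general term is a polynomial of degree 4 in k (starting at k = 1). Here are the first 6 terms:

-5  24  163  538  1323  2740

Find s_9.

1st diffs: 29, 139, 375, 785, 1417.
2nd diffs: 110, 236, 410, 632.
3rd diffs: 126, 174, 222.
4th diffs: 48, 48 (constant).
Newton forward-difference form: s_k = -5 + 29·C(k-1,1) + 110·C(k-1,2) + 126·C(k-1,3) + 48·C(k-1,4).
At k = 9: k-1 = 8, so s_9 = -5 + 232 + 3080 + 7056 + 3360 = 13723.

13723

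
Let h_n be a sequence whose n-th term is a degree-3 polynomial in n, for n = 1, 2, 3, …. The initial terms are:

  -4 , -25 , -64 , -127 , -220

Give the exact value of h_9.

1st diffs: -21, -39, -63, -93.
2nd diffs: -18, -24, -30.
3rd diffs: -6, -6 (constant).
Newton forward-difference form: h_n = -4 + (-21)·C(n-1,1) + (-18)·C(n-1,2) + (-6)·C(n-1,3).
At n = 9: n-1 = 8, so h_9 = -4 - 168 - 504 - 336 = -1012.

-1012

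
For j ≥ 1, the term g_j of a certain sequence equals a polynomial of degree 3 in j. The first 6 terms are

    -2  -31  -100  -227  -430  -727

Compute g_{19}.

1st diffs: -29, -69, -127, -203, -297.
2nd diffs: -40, -58, -76, -94.
3rd diffs: -18, -18, -18 (constant).
So g_j = -3j^3 - 2j^2 - 2j + 5.
Evaluating at j = 19 gives g_{19} = -21332.

-21332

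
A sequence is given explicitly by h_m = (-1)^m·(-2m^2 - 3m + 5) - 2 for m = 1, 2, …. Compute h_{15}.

488

(-1)^15 = -1; -2m^2 - 3m + 5 at m=15 is -490; so h_{15} = 488.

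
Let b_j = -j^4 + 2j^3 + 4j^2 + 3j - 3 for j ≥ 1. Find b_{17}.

b_{17} = -1·17^4 + 2·17^3 + 4·17^2 + 3·17 - 3 = -72491.

-72491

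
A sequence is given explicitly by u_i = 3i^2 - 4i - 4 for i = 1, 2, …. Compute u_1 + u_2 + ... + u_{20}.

Over i = 1..20: Σi = 210, Σi² = 2870.
Total = (3)·2870 + (-4)·210 + (-4)·20 = 7690.

7690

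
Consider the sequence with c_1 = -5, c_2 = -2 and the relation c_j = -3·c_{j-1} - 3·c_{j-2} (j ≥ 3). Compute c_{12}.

4131

Applying the relation repeatedly:
c_3 = 21; c_4 = -57; c_5 = 108; c_6 = -153; c_7 = 135; c_8 = 54; c_9 = -567; c_{10} = 1539; c_{11} = -2916; c_{12} = 4131.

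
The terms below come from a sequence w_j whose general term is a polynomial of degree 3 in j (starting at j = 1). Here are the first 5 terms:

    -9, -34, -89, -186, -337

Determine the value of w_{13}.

-4929

1st diffs: -25, -55, -97, -151.
2nd diffs: -30, -42, -54.
3rd diffs: -12, -12 (constant).
So w_j = -2j^3 - 3j^2 - 2j - 2.
Evaluating at j = 13 gives w_{13} = -4929.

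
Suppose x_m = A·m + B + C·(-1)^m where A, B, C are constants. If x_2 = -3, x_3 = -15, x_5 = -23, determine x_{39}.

At m = 2, 3, 5: 2A + B + C = -3; 3A + B - C = -15; 5A + B - C = -23.
Subtracting the first from the second: A - 2C = -12.
Subtracting the second from the third: 2A = -8.
Solving: C = 4, A = -4, then B = 1.
So x_m = -4·m + 1 + 4·(-1)^m; at m=39 this is -159.

-159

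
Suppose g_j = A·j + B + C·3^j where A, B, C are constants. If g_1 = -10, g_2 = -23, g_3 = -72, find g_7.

-6532

Write the equations: A + B + 3C = -10; 2A + B + 9C = -23; 3A + B + 27C = -72.
Subtracting the first from the second: A + 6C = -13.
Subtracting the second from the third: A + 18C = -49.
Solving: C = -3, A = 5, then B = -6.
So g_j = 5·j + (-6) + (-3)·3^j; at j=7 this is -6532.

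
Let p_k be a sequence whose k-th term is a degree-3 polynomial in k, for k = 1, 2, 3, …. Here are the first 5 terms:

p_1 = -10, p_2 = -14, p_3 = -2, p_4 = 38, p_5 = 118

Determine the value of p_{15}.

1st diffs: -4, 12, 40, 80.
2nd diffs: 16, 28, 40.
3rd diffs: 12, 12 (constant).
Newton forward-difference form: p_k = -10 + (-4)·C(k-1,1) + 16·C(k-1,2) + 12·C(k-1,3).
At k = 15: k-1 = 14, so p_{15} = -10 - 56 + 1456 + 4368 = 5758.

5758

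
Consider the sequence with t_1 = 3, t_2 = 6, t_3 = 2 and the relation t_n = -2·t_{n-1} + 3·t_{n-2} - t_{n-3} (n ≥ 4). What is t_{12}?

63030

t_4 = 11;  t_5 = -22;  t_6 = 75;  t_7 = -227;  t_8 = 701;  t_9 = -2158;  t_{10} = 6646;  t_{11} = -20467;  t_{12} = 63030.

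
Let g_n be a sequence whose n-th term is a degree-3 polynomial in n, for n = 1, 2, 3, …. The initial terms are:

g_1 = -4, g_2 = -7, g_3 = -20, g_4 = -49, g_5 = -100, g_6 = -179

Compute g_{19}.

1st diffs: -3, -13, -29, -51, -79.
2nd diffs: -10, -16, -22, -28.
3rd diffs: -6, -6, -6 (constant).
So g_n = -n^3 + n^2 + n - 5.
Evaluating at n = 19 gives g_{19} = -6484.

-6484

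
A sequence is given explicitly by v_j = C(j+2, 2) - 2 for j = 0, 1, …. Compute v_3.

C(5, 2) = 10, so v_3 = 8.

8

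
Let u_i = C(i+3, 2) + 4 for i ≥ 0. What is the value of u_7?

C(10, 2) = 45, so u_7 = 49.

49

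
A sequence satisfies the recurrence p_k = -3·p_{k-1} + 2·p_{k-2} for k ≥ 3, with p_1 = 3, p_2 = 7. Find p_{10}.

118867

Iterate the recurrence:
p_3 = -15  p_4 = 59  p_5 = -207  p_6 = 739  p_7 = -2631  p_8 = 9371  p_9 = -33375  p_{10} = 118867.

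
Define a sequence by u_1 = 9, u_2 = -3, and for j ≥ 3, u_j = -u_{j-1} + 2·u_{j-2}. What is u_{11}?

4101

Applying the relation repeatedly:
u_3 = 21;  u_4 = -27;  u_5 = 69;  u_6 = -123;  u_7 = 261;  u_8 = -507;  u_9 = 1029;  u_{10} = -2043;  u_{11} = 4101.
(Characteristic roots are 1 and -2.)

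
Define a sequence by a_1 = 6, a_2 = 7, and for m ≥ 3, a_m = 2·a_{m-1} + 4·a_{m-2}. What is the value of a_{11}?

406016

Step forward from the initial values:
a_3 = 38, a_4 = 104, a_5 = 360, a_6 = 1136, a_7 = 3712, a_8 = 11968, a_9 = 38784, a_{10} = 125440, a_{11} = 406016.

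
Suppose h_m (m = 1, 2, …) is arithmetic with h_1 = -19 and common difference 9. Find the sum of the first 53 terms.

h_m = -19 + (m - 1)·9.
h_{53} = 449; S = 53·(-19 + 449)/2 = 11395.

11395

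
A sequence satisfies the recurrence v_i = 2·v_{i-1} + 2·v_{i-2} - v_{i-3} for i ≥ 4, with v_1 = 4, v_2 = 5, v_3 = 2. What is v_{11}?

Compute successive terms:
v_4 = 10  v_5 = 19  v_6 = 56  v_7 = 140  v_8 = 373  v_9 = 970  v_{10} = 2546  v_{11} = 6659.

6659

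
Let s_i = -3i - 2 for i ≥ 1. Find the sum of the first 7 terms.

-98

Over i = 1..7: Σi = 28.
Total = (-3)·28 + (-2)·7 = -98.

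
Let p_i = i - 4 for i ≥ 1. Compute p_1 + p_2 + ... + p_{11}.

22

Over i = 1..11: Σi = 66.
Total = (1)·66 + (-4)·11 = 22.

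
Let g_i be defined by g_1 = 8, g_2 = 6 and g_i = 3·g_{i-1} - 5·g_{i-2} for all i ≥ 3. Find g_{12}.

g_3 = -22;  g_4 = -96;  g_5 = -178;  g_6 = -54;  g_7 = 728;  g_8 = 2454;  g_9 = 3722;  g_{10} = -1104;  g_{11} = -21922;  g_{12} = -60246.

-60246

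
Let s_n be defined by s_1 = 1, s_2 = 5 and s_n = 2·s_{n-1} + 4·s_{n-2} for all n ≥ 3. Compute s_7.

Applying the relation repeatedly:
s_3 = 14;  s_4 = 48;  s_5 = 152;  s_6 = 496;  s_7 = 1600.

1600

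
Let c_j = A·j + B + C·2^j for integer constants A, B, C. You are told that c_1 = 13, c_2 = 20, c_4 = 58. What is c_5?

Write the equations: A + B + 2C = 13; 2A + B + 4C = 20; 4A + B + 16C = 58.
Subtracting the first from the second: A + 2C = 7.
Subtracting the second from the third: 2A + 12C = 38.
Solving: C = 3, A = 1, then B = 6.
Therefore c_5 = 5 + 6 + 3·32 = 107.

107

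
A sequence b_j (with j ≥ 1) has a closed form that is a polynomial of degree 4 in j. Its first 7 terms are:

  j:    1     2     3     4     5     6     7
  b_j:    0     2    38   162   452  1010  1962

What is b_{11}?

1st diffs: 2, 36, 124, 290, 558, 952.
2nd diffs: 34, 88, 166, 268, 394.
3rd diffs: 54, 78, 102, 126.
4th diffs: 24, 24, 24 (constant).
Newton forward-difference form: b_j = 2·C(j-1,1) + 34·C(j-1,2) + 54·C(j-1,3) + 24·C(j-1,4).
At j = 11: j-1 = 10, so b_{11} = 20 + 1530 + 6480 + 5040 = 13070.

13070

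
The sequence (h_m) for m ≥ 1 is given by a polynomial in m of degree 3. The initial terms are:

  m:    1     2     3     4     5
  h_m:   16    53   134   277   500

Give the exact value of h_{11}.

1st diffs: 37, 81, 143, 223.
2nd diffs: 44, 62, 80.
3rd diffs: 18, 18 (constant).
Newton forward-difference form: h_m = 16 + 37·C(m-1,1) + 44·C(m-1,2) + 18·C(m-1,3).
At m = 11: m-1 = 10, so h_{11} = 16 + 370 + 1980 + 2160 = 4526.

4526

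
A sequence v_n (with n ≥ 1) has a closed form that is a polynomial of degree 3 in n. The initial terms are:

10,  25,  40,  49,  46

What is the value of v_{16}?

-2495

1st diffs: 15, 15, 9, -3.
2nd diffs: 0, -6, -12.
3rd diffs: -6, -6 (constant).
So v_n = -n^3 + 6n^2 + 4n + 1.
Evaluating at n = 16 gives v_{16} = -2495.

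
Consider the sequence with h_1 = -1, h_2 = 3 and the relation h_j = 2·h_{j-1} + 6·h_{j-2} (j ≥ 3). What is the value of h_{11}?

Applying the relation repeatedly:
h_3 = 0; h_4 = 18; h_5 = 36; h_6 = 180; h_7 = 576; h_8 = 2232; h_9 = 7920; h_{10} = 29232; h_{11} = 105984.

105984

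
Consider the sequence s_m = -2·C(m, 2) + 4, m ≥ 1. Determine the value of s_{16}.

-236

C(16, 2) = 120, so s_{16} = -236.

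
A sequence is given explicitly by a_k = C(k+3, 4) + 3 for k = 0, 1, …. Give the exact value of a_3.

18

C(6, 4) = 15, so a_3 = 18.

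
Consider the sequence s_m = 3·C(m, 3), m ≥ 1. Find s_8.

168

C(8, 3) = 56, so s_8 = 168.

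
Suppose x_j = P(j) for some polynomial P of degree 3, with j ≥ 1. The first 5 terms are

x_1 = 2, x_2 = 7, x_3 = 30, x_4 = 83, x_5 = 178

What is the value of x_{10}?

1st diffs: 5, 23, 53, 95.
2nd diffs: 18, 30, 42.
3rd diffs: 12, 12 (constant).
So x_j = 2j^3 - 3j^2 + 3.
Evaluating at j = 10 gives x_{10} = 1703.

1703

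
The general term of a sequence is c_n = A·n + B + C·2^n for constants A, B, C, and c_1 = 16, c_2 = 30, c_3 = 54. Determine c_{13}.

Plug in n = 1, 2, 3: A + B + 2C = 16; 2A + B + 4C = 30; 3A + B + 8C = 54.
Subtracting the first from the second: A + 2C = 14.
Subtracting the second from the third: A + 4C = 24.
Solving: C = 5, A = 4, then B = 2.
Therefore c_{13} = 52 + 2 + 5·8192 = 41014.

41014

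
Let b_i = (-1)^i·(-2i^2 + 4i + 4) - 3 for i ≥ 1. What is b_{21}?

791

(-1)^21 = -1; -2i^2 + 4i + 4 at i=21 is -794; so b_{21} = 791.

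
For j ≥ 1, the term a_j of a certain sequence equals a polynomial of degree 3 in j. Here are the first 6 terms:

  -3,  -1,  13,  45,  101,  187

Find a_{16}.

4017

1st diffs: 2, 14, 32, 56, 86.
2nd diffs: 12, 18, 24, 30.
3rd diffs: 6, 6, 6 (constant).
Newton forward-difference form: a_j = -3 + 2·C(j-1,1) + 12·C(j-1,2) + 6·C(j-1,3).
At j = 16: j-1 = 15, so a_{16} = -3 + 30 + 1260 + 2730 = 4017.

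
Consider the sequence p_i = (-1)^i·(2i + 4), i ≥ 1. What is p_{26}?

(-1)^26 = 1; 2i + 4 at i=26 is 56; so p_{26} = 56.

56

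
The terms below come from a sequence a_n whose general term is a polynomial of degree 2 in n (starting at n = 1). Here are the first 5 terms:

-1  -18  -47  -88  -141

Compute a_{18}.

1st diffs: -17, -29, -41, -53.
2nd diffs: -12, -12, -12 (constant).
Newton forward-difference form: a_n = -1 + (-17)·C(n-1,1) + (-12)·C(n-1,2).
At n = 18: n-1 = 17, so a_{18} = -1 - 289 - 1632 = -1922.

-1922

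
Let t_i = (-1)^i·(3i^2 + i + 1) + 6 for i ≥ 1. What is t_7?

-149

(-1)^7 = -1; 3i^2 + i + 1 at i=7 is 155; so t_7 = -149.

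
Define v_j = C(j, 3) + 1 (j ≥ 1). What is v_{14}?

365

C(14, 3) = 364, so v_{14} = 365.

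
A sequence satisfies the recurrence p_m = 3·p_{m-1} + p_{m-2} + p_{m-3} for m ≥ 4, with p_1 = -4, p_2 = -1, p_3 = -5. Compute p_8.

Compute successive terms:
p_4 = -20; p_5 = -66; p_6 = -223; p_7 = -755; p_8 = -2554.

-2554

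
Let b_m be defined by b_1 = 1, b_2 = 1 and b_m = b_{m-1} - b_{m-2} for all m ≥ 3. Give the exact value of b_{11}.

Applying the relation repeatedly:
b_3 = 0, b_4 = -1, b_5 = -1, b_6 = 0, b_7 = 1, b_8 = 1, b_9 = 0, b_{10} = -1, b_{11} = -1.

-1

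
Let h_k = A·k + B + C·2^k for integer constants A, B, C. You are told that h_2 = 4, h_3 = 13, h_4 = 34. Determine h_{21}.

6291391

Plug in k = 2, 3, 4: 2A + B + 4C = 4; 3A + B + 8C = 13; 4A + B + 16C = 34.
Subtracting the first from the second: A + 4C = 9.
Subtracting the second from the third: A + 8C = 21.
Solving: C = 3, A = -3, then B = -2.
Hence h_{21} = -3·21 + (-2) + 3·2097152 = 6291391.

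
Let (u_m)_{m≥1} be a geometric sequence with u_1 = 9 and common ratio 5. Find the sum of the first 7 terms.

u_m = 9·5^(m-1).
S = 9·(5^7 - 1)/(5 - 1) = 9·(78125 - 1)/(4) = 175779.

175779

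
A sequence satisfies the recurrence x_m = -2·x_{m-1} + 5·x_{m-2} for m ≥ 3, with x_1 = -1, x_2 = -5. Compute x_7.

1205

Iterate the recurrence:
x_3 = 5;  x_4 = -35;  x_5 = 95;  x_6 = -365;  x_7 = 1205.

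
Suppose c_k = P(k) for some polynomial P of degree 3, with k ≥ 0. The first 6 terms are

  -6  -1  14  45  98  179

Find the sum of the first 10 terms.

2625

1st diffs: 5, 15, 31, 53, 81.
2nd diffs: 10, 16, 22, 28.
3rd diffs: 6, 6, 6 (constant).
So c_k = k^3 + 2k^2 + 2k - 6.
Continuing: 294, 449, 650, 903.
Summing k = 0..9 (10 terms) gives 2625.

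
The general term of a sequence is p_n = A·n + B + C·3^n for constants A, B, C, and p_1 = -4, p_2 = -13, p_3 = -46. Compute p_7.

-4354

Write the equations: A + B + 3C = -4; 2A + B + 9C = -13; 3A + B + 27C = -46.
Subtracting the first from the second: A + 6C = -9.
Subtracting the second from the third: A + 18C = -33.
Solving: C = -2, A = 3, then B = -1.
So p_n = 3·n + (-1) + (-2)·3^n; at n=7 this is -4354.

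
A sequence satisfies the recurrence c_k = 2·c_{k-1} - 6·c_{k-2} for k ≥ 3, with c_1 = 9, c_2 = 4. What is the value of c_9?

-12016

Step forward from the initial values:
c_3 = -46, c_4 = -116, c_5 = 44, c_6 = 784, c_7 = 1304, c_8 = -2096, c_9 = -12016.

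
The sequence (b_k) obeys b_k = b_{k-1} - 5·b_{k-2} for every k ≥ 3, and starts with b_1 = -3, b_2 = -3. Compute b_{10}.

Iterate the recurrence:
b_3 = 12;  b_4 = 27;  b_5 = -33;  b_6 = -168;  b_7 = -3;  b_8 = 837;  b_9 = 852;  b_{10} = -3333.

-3333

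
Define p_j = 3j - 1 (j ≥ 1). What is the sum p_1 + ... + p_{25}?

Over j = 1..25: Σj = 325.
Total = (3)·325 + (-1)·25 = 950.

950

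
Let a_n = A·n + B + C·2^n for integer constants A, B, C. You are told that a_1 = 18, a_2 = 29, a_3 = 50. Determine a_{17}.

The three given values yield: A + B + 2C = 18; 2A + B + 4C = 29; 3A + B + 8C = 50.
Subtracting the first from the second: A + 2C = 11.
Subtracting the second from the third: A + 4C = 21.
Solving: C = 5, A = 1, then B = 7.
Hence a_{17} = 1·17 + 7 + 5·131072 = 655384.

655384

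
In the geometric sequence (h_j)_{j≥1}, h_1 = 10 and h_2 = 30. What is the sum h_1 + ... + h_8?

32800

Common ratio r = 3.
h_j = 10·3^(j-1).
S = 10·(3^8 - 1)/(3 - 1) = 10·(6561 - 1)/(2) = 32800.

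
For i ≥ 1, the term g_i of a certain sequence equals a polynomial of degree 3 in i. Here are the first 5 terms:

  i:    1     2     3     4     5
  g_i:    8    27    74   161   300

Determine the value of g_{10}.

1st diffs: 19, 47, 87, 139.
2nd diffs: 28, 40, 52.
3rd diffs: 12, 12 (constant).
So g_i = 2i^3 + 2i^2 - i + 5.
Evaluating at i = 10 gives g_{10} = 2195.

2195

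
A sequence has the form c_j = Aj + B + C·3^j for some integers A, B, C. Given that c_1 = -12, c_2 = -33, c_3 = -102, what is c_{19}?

-4649045814

At j = 1, 2, 3: A + B + 3C = -12; 2A + B + 9C = -33; 3A + B + 27C = -102.
Subtracting the first from the second: A + 6C = -21.
Subtracting the second from the third: A + 18C = -69.
Solving: C = -4, A = 3, then B = -3.
So c_j = 3·j + (-3) + (-4)·3^j; at j=19 this is -4649045814.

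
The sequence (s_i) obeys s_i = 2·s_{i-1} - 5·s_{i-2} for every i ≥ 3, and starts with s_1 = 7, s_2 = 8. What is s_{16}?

-829218

Compute successive terms:
s_3 = -19  s_4 = -78  s_5 = -61  …  s_{13} = 87419  s_{14} = -44972  s_{15} = -527039  s_{16} = -829218.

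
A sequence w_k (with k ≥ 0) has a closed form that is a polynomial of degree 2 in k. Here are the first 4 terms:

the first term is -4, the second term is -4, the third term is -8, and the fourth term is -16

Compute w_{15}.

-424

1st diffs: 0, -4, -8.
2nd diffs: -4, -4 (constant).
So w_k = -2k^2 + 2k - 4.
Evaluating at k = 15 gives w_{15} = -424.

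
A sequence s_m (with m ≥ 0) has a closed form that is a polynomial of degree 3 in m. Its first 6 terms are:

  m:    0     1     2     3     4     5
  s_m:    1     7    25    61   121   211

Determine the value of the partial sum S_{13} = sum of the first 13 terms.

1st diffs: 6, 18, 36, 60, 90.
2nd diffs: 12, 18, 24, 30.
3rd diffs: 6, 6, 6 (constant).
Newton forward-difference form: s_m = 1 + 6·C(m,1) + 12·C(m,2) + 6·C(m,3).
Continuing: …, 337, 505, 721, 991, …, s_{12} = 2185.
Summing m = 0..12 (13 terms) gives 8203.

8203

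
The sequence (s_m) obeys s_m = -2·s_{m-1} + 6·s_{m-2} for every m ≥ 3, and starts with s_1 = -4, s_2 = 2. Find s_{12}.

2452544

Applying the relation repeatedly:
s_3 = -28, s_4 = 68, s_5 = -304, s_6 = 1016, s_7 = -3856, s_8 = 13808, s_9 = -50752, s_{10} = 184352, s_{11} = -673216, s_{12} = 2452544.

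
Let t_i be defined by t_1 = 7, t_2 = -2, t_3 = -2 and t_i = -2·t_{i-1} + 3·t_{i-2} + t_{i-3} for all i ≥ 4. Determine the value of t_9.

Compute successive terms:
t_4 = 5;  t_5 = -18;  t_6 = 49;  t_7 = -147;  t_8 = 423;  t_9 = -1238.

-1238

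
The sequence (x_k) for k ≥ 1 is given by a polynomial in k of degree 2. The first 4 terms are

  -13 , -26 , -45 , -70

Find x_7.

-181

1st diffs: -13, -19, -25.
2nd diffs: -6, -6 (constant).
So x_k = -3k^2 - 4k - 6.
Evaluating at k = 7 gives x_7 = -181.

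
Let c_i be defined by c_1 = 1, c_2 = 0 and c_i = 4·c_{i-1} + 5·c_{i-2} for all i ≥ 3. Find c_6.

Iterate the recurrence:
c_3 = 5, c_4 = 20, c_5 = 105, c_6 = 520.
(Characteristic roots are 5 and -1.)

520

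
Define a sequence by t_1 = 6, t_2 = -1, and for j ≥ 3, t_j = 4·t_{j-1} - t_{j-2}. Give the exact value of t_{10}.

Step forward from the initial values:
t_3 = -10; t_4 = -39; t_5 = -146; t_6 = -545; t_7 = -2034; t_8 = -7591; t_9 = -28330; t_{10} = -105729.

-105729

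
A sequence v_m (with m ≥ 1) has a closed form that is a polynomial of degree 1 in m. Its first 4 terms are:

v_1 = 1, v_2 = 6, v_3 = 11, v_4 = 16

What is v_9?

41

1st diffs: 5, 5, 5 (constant).
So v_m = 5m - 4.
Evaluating at m = 9 gives v_9 = 41.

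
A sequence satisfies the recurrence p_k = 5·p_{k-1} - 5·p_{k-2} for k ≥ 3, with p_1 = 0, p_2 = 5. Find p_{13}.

Iterate the recurrence:
p_3 = 25;  p_4 = 100;  p_5 = 375;  …;  p_{10} = 237500;  p_{11} = 859375;  p_{12} = 3109375;  p_{13} = 11250000.

11250000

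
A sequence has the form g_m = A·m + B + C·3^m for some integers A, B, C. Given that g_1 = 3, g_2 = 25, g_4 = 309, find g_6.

Plug in m = 1, 2, 4: A + B + 3C = 3; 2A + B + 9C = 25; 4A + B + 81C = 309.
Subtracting the first from the second: A + 6C = 22.
Subtracting the second from the third: 2A + 72C = 284.
Solving: C = 4, A = -2, then B = -7.
So g_m = -2·m + (-7) + 4·3^m; at m=6 this is 2897.

2897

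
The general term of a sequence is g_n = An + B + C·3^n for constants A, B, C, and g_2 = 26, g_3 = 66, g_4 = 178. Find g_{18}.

At n = 2, 3, 4: 2A + B + 9C = 26; 3A + B + 27C = 66; 4A + B + 81C = 178.
Subtracting the first from the second: A + 18C = 40.
Subtracting the second from the third: A + 54C = 112.
Solving: C = 2, A = 4, then B = 0.
Hence g_{18} = 4·18 + 0 + 2·387420489 = 774841050.

774841050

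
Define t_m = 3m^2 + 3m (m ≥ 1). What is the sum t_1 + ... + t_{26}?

Over m = 1..26: Σm = 351, Σm² = 6201.
Total = (3)·6201 + (3)·351 = 19656.

19656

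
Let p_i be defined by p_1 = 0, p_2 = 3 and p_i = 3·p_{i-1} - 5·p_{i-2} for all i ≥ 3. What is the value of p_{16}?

-10788

p_3 = 9, p_4 = 12, p_5 = -9, …, p_{13} = -15984, p_{14} = -62637, p_{15} = -107991, p_{16} = -10788.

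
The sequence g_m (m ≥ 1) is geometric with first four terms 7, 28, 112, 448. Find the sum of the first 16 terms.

10021590355

Common ratio r = 4.
g_m = 7·4^(m-1).
S = 7·(4^16 - 1)/(4 - 1) = 7·(4294967296 - 1)/(3) = 10021590355.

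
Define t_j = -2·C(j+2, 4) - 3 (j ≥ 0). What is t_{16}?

-6123

C(18, 4) = 3060, so t_{16} = -6123.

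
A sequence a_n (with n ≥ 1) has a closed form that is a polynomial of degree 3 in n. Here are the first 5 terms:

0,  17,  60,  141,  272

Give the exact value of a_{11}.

1st diffs: 17, 43, 81, 131.
2nd diffs: 26, 38, 50.
3rd diffs: 12, 12 (constant).
Newton forward-difference form: a_n = 17·C(n-1,1) + 26·C(n-1,2) + 12·C(n-1,3).
At n = 11: n-1 = 10, so a_{11} = 170 + 1170 + 1440 = 2780.

2780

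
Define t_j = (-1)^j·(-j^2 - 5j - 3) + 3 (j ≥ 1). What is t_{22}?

(-1)^22 = 1; -j^2 - 5j - 3 at j=22 is -597; so t_{22} = -594.

-594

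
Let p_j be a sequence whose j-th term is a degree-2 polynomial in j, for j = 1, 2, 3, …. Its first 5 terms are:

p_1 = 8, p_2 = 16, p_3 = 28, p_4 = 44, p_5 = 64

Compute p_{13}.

1st diffs: 8, 12, 16, 20.
2nd diffs: 4, 4, 4 (constant).
Newton forward-difference form: p_j = 8 + 8·C(j-1,1) + 4·C(j-1,2).
At j = 13: j-1 = 12, so p_{13} = 8 + 96 + 264 = 368.

368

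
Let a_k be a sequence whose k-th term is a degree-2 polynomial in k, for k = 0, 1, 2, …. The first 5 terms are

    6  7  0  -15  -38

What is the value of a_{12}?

1st diffs: 1, -7, -15, -23.
2nd diffs: -8, -8, -8 (constant).
Newton forward-difference form: a_k = 6 + 1·C(k,1) + (-8)·C(k,2).
At k = 12: k = 12, so a_{12} = 6 + 12 - 528 = -510.

-510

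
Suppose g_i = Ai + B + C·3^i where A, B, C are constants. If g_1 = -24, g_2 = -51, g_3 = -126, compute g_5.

The three given values yield: A + B + 3C = -24; 2A + B + 9C = -51; 3A + B + 27C = -126.
Subtracting the first from the second: A + 6C = -27.
Subtracting the second from the third: A + 18C = -75.
Solving: C = -4, A = -3, then B = -9.
Hence g_5 = -3·5 + (-9) + (-4)·243 = -996.

-996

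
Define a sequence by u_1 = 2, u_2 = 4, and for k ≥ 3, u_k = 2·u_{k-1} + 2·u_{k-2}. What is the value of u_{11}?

36544

Iterate the recurrence:
u_3 = 12  u_4 = 32  u_5 = 88  u_6 = 240  u_7 = 656  u_8 = 1792  u_9 = 4896  u_{10} = 13376  u_{11} = 36544.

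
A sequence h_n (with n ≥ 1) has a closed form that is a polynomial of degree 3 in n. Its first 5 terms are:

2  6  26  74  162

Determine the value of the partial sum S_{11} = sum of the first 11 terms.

1st diffs: 4, 20, 48, 88.
2nd diffs: 16, 28, 40.
3rd diffs: 12, 12 (constant).
Newton forward-difference form: h_n = 2 + 4·C(n-1,1) + 16·C(n-1,2) + 12·C(n-1,3).
Continuing: …, 302, 506, 786, 1154, …, h_{11} = 2202.
Summing n = 1..11 (11 terms) gives 6842.

6842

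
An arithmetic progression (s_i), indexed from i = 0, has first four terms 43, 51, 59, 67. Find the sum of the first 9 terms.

Common difference d = 8.
s_i = 43 + (i - 0)·8.
s_8 = 107; S = 9·(43 + 107)/2 = 675.

675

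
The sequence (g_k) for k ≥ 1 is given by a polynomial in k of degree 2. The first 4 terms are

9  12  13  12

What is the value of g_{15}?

1st diffs: 3, 1, -1.
2nd diffs: -2, -2 (constant).
Newton forward-difference form: g_k = 9 + 3·C(k-1,1) + (-2)·C(k-1,2).
At k = 15: k-1 = 14, so g_{15} = 9 + 42 - 182 = -131.

-131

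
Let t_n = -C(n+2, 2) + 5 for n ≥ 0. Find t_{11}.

-73

C(13, 2) = 78, so t_{11} = -73.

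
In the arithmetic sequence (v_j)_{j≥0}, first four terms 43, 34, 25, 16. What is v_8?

-29

Common difference d = -9.
v_j = 43 + (j - 0)·(-9).
v_8 = 43 + 8·(-9) = -29.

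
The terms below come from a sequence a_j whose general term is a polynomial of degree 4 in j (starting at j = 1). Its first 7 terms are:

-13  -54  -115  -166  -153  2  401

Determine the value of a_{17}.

57411

1st diffs: -41, -61, -51, 13, 155, 399.
2nd diffs: -20, 10, 64, 142, 244.
3rd diffs: 30, 54, 78, 102.
4th diffs: 24, 24, 24 (constant).
Newton forward-difference form: a_j = -13 + (-41)·C(j-1,1) + (-20)·C(j-1,2) + 30·C(j-1,3) + 24·C(j-1,4).
At j = 17: j-1 = 16, so a_{17} = -13 - 656 - 2400 + 16800 + 43680 = 57411.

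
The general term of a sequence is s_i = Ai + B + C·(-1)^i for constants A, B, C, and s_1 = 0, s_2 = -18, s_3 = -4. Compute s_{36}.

At i = 1, 2, 3: A + B - C = 0; 2A + B + C = -18; 3A + B - C = -4.
Subtracting the first from the second: A + 2C = -18.
Subtracting the second from the third: A - 2C = 14.
Solving: C = -8, A = -2, then B = -6.
Therefore s_{36} = -72 + (-6) + (-8)·1 = -86.

-86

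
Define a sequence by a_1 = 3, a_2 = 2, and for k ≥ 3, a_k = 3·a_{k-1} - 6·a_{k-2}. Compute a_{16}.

Step forward from the initial values:
a_3 = -12  a_4 = -48  a_5 = -72  …  a_{13} = 52488  a_{14} = 355752  a_{15} = 752328  a_{16} = 122472.

122472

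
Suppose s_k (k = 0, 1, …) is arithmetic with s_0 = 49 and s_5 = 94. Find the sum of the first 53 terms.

14999

Common difference d = (94 - 49) / (5 - 0) = 9.
s_k = 49 + (k - 0)·9.
s_{52} = 517; S = 53·(49 + 517)/2 = 14999.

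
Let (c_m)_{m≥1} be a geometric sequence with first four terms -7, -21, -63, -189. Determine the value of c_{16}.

Common ratio r = 3.
c_m = (-7)·3^(m-1).
c_{16} = (-7)·3^15 = -100442349.

-100442349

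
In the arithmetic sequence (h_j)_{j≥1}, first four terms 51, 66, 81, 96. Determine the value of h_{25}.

411

Common difference d = 15.
h_j = 51 + (j - 1)·15.
h_{25} = 51 + 24·15 = 411.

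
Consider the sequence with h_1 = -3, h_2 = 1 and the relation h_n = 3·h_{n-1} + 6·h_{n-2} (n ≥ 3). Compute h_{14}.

h_3 = -15; h_4 = -39; h_5 = -207; …; h_{11} = -1385343; h_{12} = -6056775; h_{13} = -26482383; h_{14} = -115787799.

-115787799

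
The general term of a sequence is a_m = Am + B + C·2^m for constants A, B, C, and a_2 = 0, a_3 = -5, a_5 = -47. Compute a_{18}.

Write the equations: 2A + B + 4C = 0; 3A + B + 8C = -5; 5A + B + 32C = -47.
Subtracting the first from the second: A + 4C = -5.
Subtracting the second from the third: 2A + 24C = -42.
Solving: C = -2, A = 3, then B = 2.
So a_m = 3·m + 2 + (-2)·2^m; at m=18 this is -524232.

-524232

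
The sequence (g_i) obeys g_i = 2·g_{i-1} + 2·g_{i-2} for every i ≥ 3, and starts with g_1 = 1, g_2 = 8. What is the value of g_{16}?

Compute successive terms:
g_3 = 18, g_4 = 52, g_5 = 140, …, g_{13} = 435904, g_{14} = 1190912, g_{15} = 3253632, g_{16} = 8889088.

8889088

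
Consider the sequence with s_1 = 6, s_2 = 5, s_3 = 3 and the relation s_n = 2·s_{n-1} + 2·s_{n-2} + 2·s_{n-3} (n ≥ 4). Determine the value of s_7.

612

Step forward from the initial values:
s_4 = 28; s_5 = 72; s_6 = 206; s_7 = 612.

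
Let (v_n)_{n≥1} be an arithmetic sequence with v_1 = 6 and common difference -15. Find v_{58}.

-849

v_n = 6 + (n - 1)·(-15).
v_{58} = 6 + 57·(-15) = -849.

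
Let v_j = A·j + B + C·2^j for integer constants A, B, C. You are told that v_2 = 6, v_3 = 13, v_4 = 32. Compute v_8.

732

The three given values yield: 2A + B + 4C = 6; 3A + B + 8C = 13; 4A + B + 16C = 32.
Subtracting the first from the second: A + 4C = 7.
Subtracting the second from the third: A + 8C = 19.
Solving: C = 3, A = -5, then B = 4.
So v_j = -5·j + 4 + 3·2^j; at j=8 this is 732.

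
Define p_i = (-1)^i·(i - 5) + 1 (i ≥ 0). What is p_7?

-1

(-1)^7 = -1; i - 5 at i=7 is 2; so p_7 = -1.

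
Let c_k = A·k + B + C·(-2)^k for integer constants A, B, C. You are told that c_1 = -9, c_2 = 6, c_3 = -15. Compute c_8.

528

Plug in k = 1, 2, 3: A + B - 2C = -9; 2A + B + 4C = 6; 3A + B - 8C = -15.
Subtracting the first from the second: A + 6C = 15.
Subtracting the second from the third: A - 12C = -21.
Solving: C = 2, A = 3, then B = -8.
Therefore c_8 = 24 + (-8) + 2·256 = 528.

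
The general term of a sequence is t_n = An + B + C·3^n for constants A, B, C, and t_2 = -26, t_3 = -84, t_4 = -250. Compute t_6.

Write the equations: 2A + B + 9C = -26; 3A + B + 27C = -84; 4A + B + 81C = -250.
Subtracting the first from the second: A + 18C = -58.
Subtracting the second from the third: A + 54C = -166.
Solving: C = -3, A = -4, then B = 9.
Therefore t_6 = -24 + 9 + (-3)·729 = -2202.

-2202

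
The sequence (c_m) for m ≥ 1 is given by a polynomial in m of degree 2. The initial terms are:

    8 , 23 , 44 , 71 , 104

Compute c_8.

239

1st diffs: 15, 21, 27, 33.
2nd diffs: 6, 6, 6 (constant).
Newton forward-difference form: c_m = 8 + 15·C(m-1,1) + 6·C(m-1,2).
At m = 8: m-1 = 7, so c_8 = 8 + 105 + 126 = 239.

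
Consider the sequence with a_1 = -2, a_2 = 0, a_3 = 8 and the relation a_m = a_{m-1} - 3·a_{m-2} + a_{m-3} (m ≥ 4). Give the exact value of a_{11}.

Step forward from the initial values:
a_4 = 6  a_5 = -18  a_6 = -28  a_7 = 32  a_8 = 98  a_9 = -26  a_{10} = -288  a_{11} = -112.

-112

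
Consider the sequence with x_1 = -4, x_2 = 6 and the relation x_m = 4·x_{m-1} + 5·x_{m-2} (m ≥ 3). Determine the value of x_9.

130204

Step forward from the initial values:
x_3 = 4; x_4 = 46; x_5 = 204; x_6 = 1046; x_7 = 5204; x_8 = 26046; x_9 = 130204.
(Characteristic roots are 5 and -1.)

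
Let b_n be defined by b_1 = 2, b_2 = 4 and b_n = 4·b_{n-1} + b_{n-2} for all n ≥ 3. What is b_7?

5778

Iterate the recurrence:
b_3 = 18  b_4 = 76  b_5 = 322  b_6 = 1364  b_7 = 5778.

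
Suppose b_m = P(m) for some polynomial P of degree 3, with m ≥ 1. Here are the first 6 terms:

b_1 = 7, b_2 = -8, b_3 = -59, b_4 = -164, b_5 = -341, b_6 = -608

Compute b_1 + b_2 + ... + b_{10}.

-8705

1st diffs: -15, -51, -105, -177, -267.
2nd diffs: -36, -54, -72, -90.
3rd diffs: -18, -18, -18 (constant).
Newton forward-difference form: b_m = 7 + (-15)·C(m-1,1) + (-36)·C(m-1,2) + (-18)·C(m-1,3).
Continuing: -983, -1484, -2129, -2936.
Summing m = 1..10 (10 terms) gives -8705.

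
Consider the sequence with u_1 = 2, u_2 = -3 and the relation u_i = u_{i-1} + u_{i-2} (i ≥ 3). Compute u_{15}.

-665

Step forward from the initial values:
u_3 = -1, u_4 = -4, u_5 = -5, …, u_{12} = -157, u_{13} = -254, u_{14} = -411, u_{15} = -665.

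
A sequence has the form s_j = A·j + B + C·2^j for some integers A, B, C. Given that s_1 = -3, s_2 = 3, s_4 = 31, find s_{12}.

Plug in j = 1, 2, 4: A + B + 2C = -3; 2A + B + 4C = 3; 4A + B + 16C = 31.
Subtracting the first from the second: A + 2C = 6.
Subtracting the second from the third: 2A + 12C = 28.
Solving: C = 2, A = 2, then B = -9.
Hence s_{12} = 2·12 + (-9) + 2·4096 = 8207.

8207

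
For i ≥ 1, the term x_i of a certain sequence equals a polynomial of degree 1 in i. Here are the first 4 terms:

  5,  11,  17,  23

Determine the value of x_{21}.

1st diffs: 6, 6, 6 (constant).
So x_i = 6i - 1.
Evaluating at i = 21 gives x_{21} = 125.

125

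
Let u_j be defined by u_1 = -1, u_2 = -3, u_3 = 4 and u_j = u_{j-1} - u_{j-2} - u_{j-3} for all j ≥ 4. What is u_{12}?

16

Step forward from the initial values:
u_4 = 8; u_5 = 7; u_6 = -5; u_7 = -20; u_8 = -22; u_9 = 3; u_{10} = 45; u_{11} = 64; u_{12} = 16.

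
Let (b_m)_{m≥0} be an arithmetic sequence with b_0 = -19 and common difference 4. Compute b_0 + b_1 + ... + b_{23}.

b_m = -19 + (m - 0)·4.
b_{23} = 73; S = 24·(-19 + 73)/2 = 648.

648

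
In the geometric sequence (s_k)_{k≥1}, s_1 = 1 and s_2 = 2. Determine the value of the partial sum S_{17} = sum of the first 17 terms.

131071

Common ratio r = 2.
s_k = 1·2^(k-1).
S = 1·(2^17 - 1)/(2 - 1) = 1·(131072 - 1)/(1) = 131071.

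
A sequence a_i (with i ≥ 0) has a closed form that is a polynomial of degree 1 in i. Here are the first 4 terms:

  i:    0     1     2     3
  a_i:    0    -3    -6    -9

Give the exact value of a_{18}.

-54

1st diffs: -3, -3, -3 (constant).
So a_i = -3i.
Evaluating at i = 18 gives a_{18} = -54.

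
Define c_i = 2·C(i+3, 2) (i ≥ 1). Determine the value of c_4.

C(7, 2) = 21, so c_4 = 42.

42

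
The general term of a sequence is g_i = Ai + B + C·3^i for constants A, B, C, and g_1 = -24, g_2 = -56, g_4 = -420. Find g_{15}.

-71744572

Write the equations: A + B + 3C = -24; 2A + B + 9C = -56; 4A + B + 81C = -420.
Subtracting the first from the second: A + 6C = -32.
Subtracting the second from the third: 2A + 72C = -364.
Solving: C = -5, A = -2, then B = -7.
Therefore g_{15} = -30 + (-7) + (-5)·14348907 = -71744572.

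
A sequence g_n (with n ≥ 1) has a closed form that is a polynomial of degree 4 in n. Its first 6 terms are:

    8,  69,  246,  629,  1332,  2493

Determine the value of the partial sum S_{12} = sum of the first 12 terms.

93200

1st diffs: 61, 177, 383, 703, 1161.
2nd diffs: 116, 206, 320, 458.
3rd diffs: 90, 114, 138.
4th diffs: 24, 24 (constant).
Newton forward-difference form: g_n = 8 + 61·C(n-1,1) + 116·C(n-1,2) + 90·C(n-1,3) + 24·C(n-1,4).
Continuing: …, 4274, 6861, 10464, 15317, …, g_{12} = 29829.
Summing n = 1..12 (12 terms) gives 93200.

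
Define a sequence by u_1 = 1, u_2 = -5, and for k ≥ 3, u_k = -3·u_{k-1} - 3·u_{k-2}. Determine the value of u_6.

u_3 = 12;  u_4 = -21;  u_5 = 27;  u_6 = -18.

-18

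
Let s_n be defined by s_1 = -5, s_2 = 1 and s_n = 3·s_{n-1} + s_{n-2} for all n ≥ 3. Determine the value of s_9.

Iterate the recurrence:
s_3 = -2  s_4 = -5  s_5 = -17  s_6 = -56  s_7 = -185  s_8 = -611  s_9 = -2018.

-2018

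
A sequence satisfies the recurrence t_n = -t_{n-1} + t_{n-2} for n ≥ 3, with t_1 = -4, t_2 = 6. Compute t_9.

-178

Applying the relation repeatedly:
t_3 = -10; t_4 = 16; t_5 = -26; t_6 = 42; t_7 = -68; t_8 = 110; t_9 = -178.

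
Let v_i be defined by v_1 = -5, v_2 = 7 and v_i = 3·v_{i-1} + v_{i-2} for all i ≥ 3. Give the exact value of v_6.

v_3 = 16; v_4 = 55; v_5 = 181; v_6 = 598.

598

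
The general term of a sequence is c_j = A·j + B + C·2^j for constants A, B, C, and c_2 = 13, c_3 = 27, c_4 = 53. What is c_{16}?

196637

At j = 2, 3, 4: 2A + B + 4C = 13; 3A + B + 8C = 27; 4A + B + 16C = 53.
Subtracting the first from the second: A + 4C = 14.
Subtracting the second from the third: A + 8C = 26.
Solving: C = 3, A = 2, then B = -3.
So c_j = 2·j + (-3) + 3·2^j; at j=16 this is 196637.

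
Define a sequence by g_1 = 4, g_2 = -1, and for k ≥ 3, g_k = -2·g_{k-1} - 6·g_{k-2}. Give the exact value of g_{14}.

438080

Compute successive terms:
g_3 = -22; g_4 = 50; g_5 = 32; …; g_{11} = 24224; g_{12} = -73696; g_{13} = 2048; g_{14} = 438080.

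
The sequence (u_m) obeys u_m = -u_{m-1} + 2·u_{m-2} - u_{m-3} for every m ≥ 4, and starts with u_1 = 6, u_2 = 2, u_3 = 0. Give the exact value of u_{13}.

636

Step forward from the initial values:
u_4 = -2; u_5 = 0; u_6 = -4; u_7 = 6; u_8 = -14; u_9 = 30; u_{10} = -64; u_{11} = 138; u_{12} = -296; u_{13} = 636.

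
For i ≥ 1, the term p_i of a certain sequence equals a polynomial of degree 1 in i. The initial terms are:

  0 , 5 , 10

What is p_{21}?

1st diffs: 5, 5 (constant).
So p_i = 5i - 5.
Evaluating at i = 21 gives p_{21} = 100.

100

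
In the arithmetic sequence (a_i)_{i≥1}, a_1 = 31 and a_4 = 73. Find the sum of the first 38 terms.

Common difference d = (73 - 31) / (4 - 1) = 14.
a_i = 31 + (i - 1)·14.
a_{38} = 549; S = 38·(31 + 549)/2 = 11020.

11020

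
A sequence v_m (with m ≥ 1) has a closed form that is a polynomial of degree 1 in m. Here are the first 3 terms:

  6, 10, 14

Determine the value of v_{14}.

58

1st diffs: 4, 4 (constant).
So v_m = 4m + 2.
Evaluating at m = 14 gives v_{14} = 58.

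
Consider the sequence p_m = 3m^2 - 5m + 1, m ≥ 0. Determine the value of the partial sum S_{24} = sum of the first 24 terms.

Over m = 0..23: Σm = 276, Σm² = 4324.
Total = (3)·4324 + (-5)·276 + (1)·24 = 11616.

11616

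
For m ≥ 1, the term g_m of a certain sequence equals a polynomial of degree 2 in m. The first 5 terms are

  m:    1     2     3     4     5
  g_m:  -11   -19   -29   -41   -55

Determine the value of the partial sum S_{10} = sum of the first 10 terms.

1st diffs: -8, -10, -12, -14.
2nd diffs: -2, -2, -2 (constant).
Newton forward-difference form: g_m = -11 + (-8)·C(m-1,1) + (-2)·C(m-1,2).
Continuing: …, -71, -89, -109, -131, …, g_{10} = -155.
Summing m = 1..10 (10 terms) gives -710.

-710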